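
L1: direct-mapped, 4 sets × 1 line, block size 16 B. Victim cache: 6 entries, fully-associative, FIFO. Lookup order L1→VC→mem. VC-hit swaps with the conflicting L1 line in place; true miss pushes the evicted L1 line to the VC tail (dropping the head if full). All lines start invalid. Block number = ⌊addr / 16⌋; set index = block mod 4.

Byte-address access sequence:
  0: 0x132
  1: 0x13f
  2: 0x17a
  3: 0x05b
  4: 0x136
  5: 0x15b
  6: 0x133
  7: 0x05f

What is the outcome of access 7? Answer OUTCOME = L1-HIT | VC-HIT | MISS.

  [0] addr=0x132 blk=19 s=3: MISS | VC []
  [1] addr=0x13f blk=19 s=3: L1-HIT | VC []
  [2] addr=0x17a blk=23 s=3: MISS | VC [19]
  [3] addr=0x5b blk=5 s=1: MISS | VC [19]
  [4] addr=0x136 blk=19 s=3: VC-HIT | VC [23]
  [5] addr=0x15b blk=21 s=1: MISS | VC [23, 5]
  [6] addr=0x133 blk=19 s=3: L1-HIT | VC [23, 5]
  [7] addr=0x5f blk=5 s=1: VC-HIT | VC [23, 21]

OUTCOME = VC-HIT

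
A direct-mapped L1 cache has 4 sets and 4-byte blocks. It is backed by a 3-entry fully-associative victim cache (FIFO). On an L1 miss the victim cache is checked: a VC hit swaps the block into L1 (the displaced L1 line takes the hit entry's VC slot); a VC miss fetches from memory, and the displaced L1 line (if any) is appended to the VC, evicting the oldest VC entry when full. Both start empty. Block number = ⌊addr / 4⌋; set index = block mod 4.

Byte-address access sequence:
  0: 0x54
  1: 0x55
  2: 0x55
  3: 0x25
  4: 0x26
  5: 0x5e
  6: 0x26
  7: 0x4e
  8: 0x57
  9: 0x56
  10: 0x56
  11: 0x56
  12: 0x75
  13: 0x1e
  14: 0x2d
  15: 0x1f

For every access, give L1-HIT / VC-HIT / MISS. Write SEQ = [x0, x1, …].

SEQ = [MISS, L1-HIT, L1-HIT, MISS, L1-HIT, MISS, L1-HIT, MISS, VC-HIT, L1-HIT, L1-HIT, L1-HIT, MISS, MISS, MISS, VC-HIT]

#0 0x54→b21/s1 MISS; vc=[]
#1 0x55→b21/s1 L1-HIT; vc=[]
#2 0x55→b21/s1 L1-HIT; vc=[]
#3 0x25→b9/s1 MISS; vc=[21]
#4 0x26→b9/s1 L1-HIT; vc=[21]
#5 0x5e→b23/s3 MISS; vc=[21]
#6 0x26→b9/s1 L1-HIT; vc=[21]
#7 0x4e→b19/s3 MISS; vc=[21,23]
#8 0x57→b21/s1 VC-HIT; vc=[9,23]
#9 0x56→b21/s1 L1-HIT; vc=[9,23]
#10 0x56→b21/s1 L1-HIT; vc=[9,23]
#11 0x56→b21/s1 L1-HIT; vc=[9,23]
#12 0x75→b29/s1 MISS; vc=[9,23,21]
#13 0x1e→b7/s3 MISS; vc=[23,21,19]
#14 0x2d→b11/s3 MISS; vc=[21,19,7]
#15 0x1f→b7/s3 VC-HIT; vc=[21,19,11]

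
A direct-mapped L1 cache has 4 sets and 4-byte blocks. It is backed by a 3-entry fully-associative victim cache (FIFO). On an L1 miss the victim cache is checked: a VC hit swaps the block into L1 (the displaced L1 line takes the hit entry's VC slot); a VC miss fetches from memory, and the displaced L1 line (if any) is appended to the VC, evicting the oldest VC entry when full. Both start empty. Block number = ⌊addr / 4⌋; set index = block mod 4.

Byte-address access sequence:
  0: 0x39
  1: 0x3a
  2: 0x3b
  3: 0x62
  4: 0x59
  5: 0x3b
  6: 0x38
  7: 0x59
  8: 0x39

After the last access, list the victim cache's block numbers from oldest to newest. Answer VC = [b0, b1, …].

#0 0x39→b14/s2 MISS; vc=[]
#1 0x3a→b14/s2 L1-HIT; vc=[]
#2 0x3b→b14/s2 L1-HIT; vc=[]
#3 0x62→b24/s0 MISS; vc=[]
#4 0x59→b22/s2 MISS; vc=[14]
#5 0x3b→b14/s2 VC-HIT; vc=[22]
#6 0x38→b14/s2 L1-HIT; vc=[22]
#7 0x59→b22/s2 VC-HIT; vc=[14]
#8 0x39→b14/s2 VC-HIT; vc=[22]

VC = [22]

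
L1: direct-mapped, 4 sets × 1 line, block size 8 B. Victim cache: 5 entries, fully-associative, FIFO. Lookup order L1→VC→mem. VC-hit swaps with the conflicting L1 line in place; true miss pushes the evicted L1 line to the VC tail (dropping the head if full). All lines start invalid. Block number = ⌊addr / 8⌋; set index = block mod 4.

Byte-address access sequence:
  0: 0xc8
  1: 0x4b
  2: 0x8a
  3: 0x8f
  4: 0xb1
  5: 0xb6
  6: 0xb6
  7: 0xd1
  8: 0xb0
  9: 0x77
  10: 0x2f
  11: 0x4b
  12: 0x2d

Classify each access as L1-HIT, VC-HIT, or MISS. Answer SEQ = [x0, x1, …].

SEQ = [MISS, MISS, MISS, L1-HIT, MISS, L1-HIT, L1-HIT, MISS, VC-HIT, MISS, MISS, VC-HIT, VC-HIT]

#0 0xc8→b25/s1 MISS; vc=[]
#1 0x4b→b9/s1 MISS; vc=[25]
#2 0x8a→b17/s1 MISS; vc=[25,9]
#3 0x8f→b17/s1 L1-HIT; vc=[25,9]
#4 0xb1→b22/s2 MISS; vc=[25,9]
#5 0xb6→b22/s2 L1-HIT; vc=[25,9]
#6 0xb6→b22/s2 L1-HIT; vc=[25,9]
#7 0xd1→b26/s2 MISS; vc=[25,9,22]
#8 0xb0→b22/s2 VC-HIT; vc=[25,9,26]
#9 0x77→b14/s2 MISS; vc=[25,9,26,22]
#10 0x2f→b5/s1 MISS; vc=[25,9,26,22,17]
#11 0x4b→b9/s1 VC-HIT; vc=[25,5,26,22,17]
#12 0x2d→b5/s1 VC-HIT; vc=[25,9,26,22,17]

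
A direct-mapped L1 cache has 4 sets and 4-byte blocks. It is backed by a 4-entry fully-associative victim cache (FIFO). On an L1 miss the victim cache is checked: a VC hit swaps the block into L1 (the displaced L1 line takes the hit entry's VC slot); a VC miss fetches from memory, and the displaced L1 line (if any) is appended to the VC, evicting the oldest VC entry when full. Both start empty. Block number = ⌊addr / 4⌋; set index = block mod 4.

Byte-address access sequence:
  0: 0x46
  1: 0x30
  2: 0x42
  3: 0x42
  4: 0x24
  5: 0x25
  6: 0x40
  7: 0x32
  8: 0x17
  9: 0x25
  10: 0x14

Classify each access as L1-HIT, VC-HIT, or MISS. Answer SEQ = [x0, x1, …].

SEQ = [MISS, MISS, MISS, L1-HIT, MISS, L1-HIT, L1-HIT, VC-HIT, MISS, VC-HIT, VC-HIT]

  [0] addr=0x46 blk=17 s=1: MISS | VC []
  [1] addr=0x30 blk=12 s=0: MISS | VC []
  [2] addr=0x42 blk=16 s=0: MISS | VC [12]
  [3] addr=0x42 blk=16 s=0: L1-HIT | VC [12]
  [4] addr=0x24 blk=9 s=1: MISS | VC [12, 17]
  [5] addr=0x25 blk=9 s=1: L1-HIT | VC [12, 17]
  [6] addr=0x40 blk=16 s=0: L1-HIT | VC [12, 17]
  [7] addr=0x32 blk=12 s=0: VC-HIT | VC [16, 17]
  [8] addr=0x17 blk=5 s=1: MISS | VC [16, 17, 9]
  [9] addr=0x25 blk=9 s=1: VC-HIT | VC [16, 17, 5]
  [10] addr=0x14 blk=5 s=1: VC-HIT | VC [16, 17, 9]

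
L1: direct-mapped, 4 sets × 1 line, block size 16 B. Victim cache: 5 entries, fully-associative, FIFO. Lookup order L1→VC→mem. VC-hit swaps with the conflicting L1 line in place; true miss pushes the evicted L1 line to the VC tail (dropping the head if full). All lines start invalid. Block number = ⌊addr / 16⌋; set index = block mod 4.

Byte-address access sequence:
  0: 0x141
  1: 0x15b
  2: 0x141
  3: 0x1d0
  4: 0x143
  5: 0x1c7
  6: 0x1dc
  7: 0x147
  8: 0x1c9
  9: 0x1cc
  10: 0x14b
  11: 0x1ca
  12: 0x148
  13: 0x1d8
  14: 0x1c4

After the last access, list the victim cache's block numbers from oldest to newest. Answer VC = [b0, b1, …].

VC = [21, 20]

  [0] addr=0x141 blk=20 s=0: MISS | VC []
  [1] addr=0x15b blk=21 s=1: MISS | VC []
  [2] addr=0x141 blk=20 s=0: L1-HIT | VC []
  [3] addr=0x1d0 blk=29 s=1: MISS | VC [21]
  [4] addr=0x143 blk=20 s=0: L1-HIT | VC [21]
  [5] addr=0x1c7 blk=28 s=0: MISS | VC [21, 20]
  [6] addr=0x1dc blk=29 s=1: L1-HIT | VC [21, 20]
  [7] addr=0x147 blk=20 s=0: VC-HIT | VC [21, 28]
  [8] addr=0x1c9 blk=28 s=0: VC-HIT | VC [21, 20]
  [9] addr=0x1cc blk=28 s=0: L1-HIT | VC [21, 20]
  [10] addr=0x14b blk=20 s=0: VC-HIT | VC [21, 28]
  [11] addr=0x1ca blk=28 s=0: VC-HIT | VC [21, 20]
  [12] addr=0x148 blk=20 s=0: VC-HIT | VC [21, 28]
  [13] addr=0x1d8 blk=29 s=1: L1-HIT | VC [21, 28]
  [14] addr=0x1c4 blk=28 s=0: VC-HIT | VC [21, 20]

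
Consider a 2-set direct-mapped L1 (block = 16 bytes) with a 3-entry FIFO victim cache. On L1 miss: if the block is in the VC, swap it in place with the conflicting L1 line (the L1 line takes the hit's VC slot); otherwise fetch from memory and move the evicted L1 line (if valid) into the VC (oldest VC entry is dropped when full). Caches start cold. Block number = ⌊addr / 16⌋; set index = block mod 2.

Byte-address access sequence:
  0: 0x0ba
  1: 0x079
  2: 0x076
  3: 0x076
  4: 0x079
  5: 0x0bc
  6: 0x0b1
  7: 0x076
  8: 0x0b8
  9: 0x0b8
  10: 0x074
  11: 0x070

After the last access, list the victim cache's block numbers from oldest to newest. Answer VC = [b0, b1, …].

#0 0xba→b11/s1 MISS; vc=[]
#1 0x79→b7/s1 MISS; vc=[11]
#2 0x76→b7/s1 L1-HIT; vc=[11]
#3 0x76→b7/s1 L1-HIT; vc=[11]
#4 0x79→b7/s1 L1-HIT; vc=[11]
#5 0xbc→b11/s1 VC-HIT; vc=[7]
#6 0xb1→b11/s1 L1-HIT; vc=[7]
#7 0x76→b7/s1 VC-HIT; vc=[11]
#8 0xb8→b11/s1 VC-HIT; vc=[7]
#9 0xb8→b11/s1 L1-HIT; vc=[7]
#10 0x74→b7/s1 VC-HIT; vc=[11]
#11 0x70→b7/s1 L1-HIT; vc=[11]

VC = [11]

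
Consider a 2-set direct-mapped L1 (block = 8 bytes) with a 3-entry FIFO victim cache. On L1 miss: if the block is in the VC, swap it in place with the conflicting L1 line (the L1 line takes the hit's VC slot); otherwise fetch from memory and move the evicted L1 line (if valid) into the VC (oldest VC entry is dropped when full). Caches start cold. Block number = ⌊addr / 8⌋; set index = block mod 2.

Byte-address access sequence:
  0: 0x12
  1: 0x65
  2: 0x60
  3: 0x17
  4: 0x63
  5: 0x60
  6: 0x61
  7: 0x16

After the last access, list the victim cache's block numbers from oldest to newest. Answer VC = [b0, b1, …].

  [0] addr=0x12 blk=2 s=0: MISS | VC []
  [1] addr=0x65 blk=12 s=0: MISS | VC [2]
  [2] addr=0x60 blk=12 s=0: L1-HIT | VC [2]
  [3] addr=0x17 blk=2 s=0: VC-HIT | VC [12]
  [4] addr=0x63 blk=12 s=0: VC-HIT | VC [2]
  [5] addr=0x60 blk=12 s=0: L1-HIT | VC [2]
  [6] addr=0x61 blk=12 s=0: L1-HIT | VC [2]
  [7] addr=0x16 blk=2 s=0: VC-HIT | VC [12]

VC = [12]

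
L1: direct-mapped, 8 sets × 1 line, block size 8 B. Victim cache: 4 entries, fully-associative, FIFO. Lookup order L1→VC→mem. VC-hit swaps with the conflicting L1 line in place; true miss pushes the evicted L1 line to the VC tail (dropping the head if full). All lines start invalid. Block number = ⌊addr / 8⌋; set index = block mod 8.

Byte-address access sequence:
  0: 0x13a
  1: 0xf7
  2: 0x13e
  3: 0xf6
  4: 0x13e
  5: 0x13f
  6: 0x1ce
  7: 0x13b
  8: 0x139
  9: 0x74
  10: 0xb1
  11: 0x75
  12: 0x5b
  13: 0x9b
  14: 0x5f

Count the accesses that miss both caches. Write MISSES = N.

  [0] addr=0x13a blk=39 s=7: MISS | VC []
  [1] addr=0xf7 blk=30 s=6: MISS | VC []
  [2] addr=0x13e blk=39 s=7: L1-HIT | VC []
  [3] addr=0xf6 blk=30 s=6: L1-HIT | VC []
  [4] addr=0x13e blk=39 s=7: L1-HIT | VC []
  [5] addr=0x13f blk=39 s=7: L1-HIT | VC []
  [6] addr=0x1ce blk=57 s=1: MISS | VC []
  [7] addr=0x13b blk=39 s=7: L1-HIT | VC []
  [8] addr=0x139 blk=39 s=7: L1-HIT | VC []
  [9] addr=0x74 blk=14 s=6: MISS | VC [30]
  [10] addr=0xb1 blk=22 s=6: MISS | VC [30, 14]
  [11] addr=0x75 blk=14 s=6: VC-HIT | VC [30, 22]
  [12] addr=0x5b blk=11 s=3: MISS | VC [30, 22]
  [13] addr=0x9b blk=19 s=3: MISS | VC [30, 22, 11]
  [14] addr=0x5f blk=11 s=3: VC-HIT | VC [30, 22, 19]

MISSES = 7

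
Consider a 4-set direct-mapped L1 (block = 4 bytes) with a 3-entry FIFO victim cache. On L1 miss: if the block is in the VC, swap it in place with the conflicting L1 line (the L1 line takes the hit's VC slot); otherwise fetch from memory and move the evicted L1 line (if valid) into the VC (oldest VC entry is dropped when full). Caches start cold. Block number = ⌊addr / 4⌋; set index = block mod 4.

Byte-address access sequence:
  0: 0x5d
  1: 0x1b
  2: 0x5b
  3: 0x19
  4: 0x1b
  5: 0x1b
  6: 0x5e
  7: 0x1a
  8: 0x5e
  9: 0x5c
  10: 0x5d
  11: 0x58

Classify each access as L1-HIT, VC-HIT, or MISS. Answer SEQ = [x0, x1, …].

SEQ = [MISS, MISS, MISS, VC-HIT, L1-HIT, L1-HIT, L1-HIT, L1-HIT, L1-HIT, L1-HIT, L1-HIT, VC-HIT]

  [0] addr=0x5d blk=23 s=3: MISS | VC []
  [1] addr=0x1b blk=6 s=2: MISS | VC []
  [2] addr=0x5b blk=22 s=2: MISS | VC [6]
  [3] addr=0x19 blk=6 s=2: VC-HIT | VC [22]
  [4] addr=0x1b blk=6 s=2: L1-HIT | VC [22]
  [5] addr=0x1b blk=6 s=2: L1-HIT | VC [22]
  [6] addr=0x5e blk=23 s=3: L1-HIT | VC [22]
  [7] addr=0x1a blk=6 s=2: L1-HIT | VC [22]
  [8] addr=0x5e blk=23 s=3: L1-HIT | VC [22]
  [9] addr=0x5c blk=23 s=3: L1-HIT | VC [22]
  [10] addr=0x5d blk=23 s=3: L1-HIT | VC [22]
  [11] addr=0x58 blk=22 s=2: VC-HIT | VC [6]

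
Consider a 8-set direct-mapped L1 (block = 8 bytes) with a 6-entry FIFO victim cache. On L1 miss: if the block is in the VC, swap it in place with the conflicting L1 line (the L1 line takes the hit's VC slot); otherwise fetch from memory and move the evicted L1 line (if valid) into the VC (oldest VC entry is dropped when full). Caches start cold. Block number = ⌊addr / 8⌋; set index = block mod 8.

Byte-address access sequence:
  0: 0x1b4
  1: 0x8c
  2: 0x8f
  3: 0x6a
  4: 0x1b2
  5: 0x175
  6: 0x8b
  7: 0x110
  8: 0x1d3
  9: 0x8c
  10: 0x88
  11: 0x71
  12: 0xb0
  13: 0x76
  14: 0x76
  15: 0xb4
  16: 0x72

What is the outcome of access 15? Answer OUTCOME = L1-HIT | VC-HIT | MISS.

OUTCOME = VC-HIT

0: 0x1b4 (blk 54, set 6) → MISS  vc=[]
1: 0x8c (blk 17, set 1) → MISS  vc=[]
2: 0x8f (blk 17, set 1) → L1-HIT  vc=[]
3: 0x6a (blk 13, set 5) → MISS  vc=[]
4: 0x1b2 (blk 54, set 6) → L1-HIT  vc=[]
5: 0x175 (blk 46, set 6) → MISS  vc=[54]
6: 0x8b (blk 17, set 1) → L1-HIT  vc=[54]
7: 0x110 (blk 34, set 2) → MISS  vc=[54]
8: 0x1d3 (blk 58, set 2) → MISS  vc=[54, 34]
9: 0x8c (blk 17, set 1) → L1-HIT  vc=[54, 34]
10: 0x88 (blk 17, set 1) → L1-HIT  vc=[54, 34]
11: 0x71 (blk 14, set 6) → MISS  vc=[54, 34, 46]
12: 0xb0 (blk 22, set 6) → MISS  vc=[54, 34, 46, 14]
13: 0x76 (blk 14, set 6) → VC-HIT  vc=[54, 34, 46, 22]
14: 0x76 (blk 14, set 6) → L1-HIT  vc=[54, 34, 46, 22]
15: 0xb4 (blk 22, set 6) → VC-HIT  vc=[54, 34, 46, 14]
16: 0x72 (blk 14, set 6) → VC-HIT  vc=[54, 34, 46, 22]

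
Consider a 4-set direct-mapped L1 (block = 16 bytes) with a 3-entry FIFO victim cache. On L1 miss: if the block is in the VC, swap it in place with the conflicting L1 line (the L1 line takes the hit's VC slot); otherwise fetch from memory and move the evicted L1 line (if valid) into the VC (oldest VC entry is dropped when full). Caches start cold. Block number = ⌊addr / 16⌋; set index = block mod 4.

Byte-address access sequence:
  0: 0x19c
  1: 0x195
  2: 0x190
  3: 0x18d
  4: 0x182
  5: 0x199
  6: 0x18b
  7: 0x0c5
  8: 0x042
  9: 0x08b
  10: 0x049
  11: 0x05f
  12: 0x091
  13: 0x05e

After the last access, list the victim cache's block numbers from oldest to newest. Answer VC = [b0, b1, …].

0: 0x19c (blk 25, set 1) → MISS  vc=[]
1: 0x195 (blk 25, set 1) → L1-HIT  vc=[]
2: 0x190 (blk 25, set 1) → L1-HIT  vc=[]
3: 0x18d (blk 24, set 0) → MISS  vc=[]
4: 0x182 (blk 24, set 0) → L1-HIT  vc=[]
5: 0x199 (blk 25, set 1) → L1-HIT  vc=[]
6: 0x18b (blk 24, set 0) → L1-HIT  vc=[]
7: 0xc5 (blk 12, set 0) → MISS  vc=[24]
8: 0x42 (blk 4, set 0) → MISS  vc=[24, 12]
9: 0x8b (blk 8, set 0) → MISS  vc=[24, 12, 4]
10: 0x49 (blk 4, set 0) → VC-HIT  vc=[24, 12, 8]
11: 0x5f (blk 5, set 1) → MISS  vc=[12, 8, 25]
12: 0x91 (blk 9, set 1) → MISS  vc=[8, 25, 5]
13: 0x5e (blk 5, set 1) → VC-HIT  vc=[8, 25, 9]

VC = [8, 25, 9]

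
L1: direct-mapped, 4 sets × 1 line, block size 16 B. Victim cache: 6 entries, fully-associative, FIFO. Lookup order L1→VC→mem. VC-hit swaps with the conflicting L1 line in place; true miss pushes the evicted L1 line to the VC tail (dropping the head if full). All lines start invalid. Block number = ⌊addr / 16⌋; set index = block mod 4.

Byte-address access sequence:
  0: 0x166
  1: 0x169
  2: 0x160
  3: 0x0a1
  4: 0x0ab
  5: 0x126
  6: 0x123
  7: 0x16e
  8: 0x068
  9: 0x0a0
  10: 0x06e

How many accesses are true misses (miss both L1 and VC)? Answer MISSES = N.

MISSES = 4

#0 0x166→b22/s2 MISS; vc=[]
#1 0x169→b22/s2 L1-HIT; vc=[]
#2 0x160→b22/s2 L1-HIT; vc=[]
#3 0xa1→b10/s2 MISS; vc=[22]
#4 0xab→b10/s2 L1-HIT; vc=[22]
#5 0x126→b18/s2 MISS; vc=[22,10]
#6 0x123→b18/s2 L1-HIT; vc=[22,10]
#7 0x16e→b22/s2 VC-HIT; vc=[18,10]
#8 0x68→b6/s2 MISS; vc=[18,10,22]
#9 0xa0→b10/s2 VC-HIT; vc=[18,6,22]
#10 0x6e→b6/s2 VC-HIT; vc=[18,10,22]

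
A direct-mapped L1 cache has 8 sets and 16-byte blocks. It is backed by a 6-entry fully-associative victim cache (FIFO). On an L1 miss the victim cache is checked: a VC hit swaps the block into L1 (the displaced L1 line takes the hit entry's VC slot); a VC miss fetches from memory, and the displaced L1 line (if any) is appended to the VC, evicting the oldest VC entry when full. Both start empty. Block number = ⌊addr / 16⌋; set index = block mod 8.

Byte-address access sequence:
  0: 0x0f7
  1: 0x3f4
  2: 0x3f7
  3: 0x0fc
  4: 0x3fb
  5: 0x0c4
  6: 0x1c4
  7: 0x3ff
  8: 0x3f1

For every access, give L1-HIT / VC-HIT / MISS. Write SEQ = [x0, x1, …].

SEQ = [MISS, MISS, L1-HIT, VC-HIT, VC-HIT, MISS, MISS, L1-HIT, L1-HIT]

  [0] addr=0xf7 blk=15 s=7: MISS | VC []
  [1] addr=0x3f4 blk=63 s=7: MISS | VC [15]
  [2] addr=0x3f7 blk=63 s=7: L1-HIT | VC [15]
  [3] addr=0xfc blk=15 s=7: VC-HIT | VC [63]
  [4] addr=0x3fb blk=63 s=7: VC-HIT | VC [15]
  [5] addr=0xc4 blk=12 s=4: MISS | VC [15]
  [6] addr=0x1c4 blk=28 s=4: MISS | VC [15, 12]
  [7] addr=0x3ff blk=63 s=7: L1-HIT | VC [15, 12]
  [8] addr=0x3f1 blk=63 s=7: L1-HIT | VC [15, 12]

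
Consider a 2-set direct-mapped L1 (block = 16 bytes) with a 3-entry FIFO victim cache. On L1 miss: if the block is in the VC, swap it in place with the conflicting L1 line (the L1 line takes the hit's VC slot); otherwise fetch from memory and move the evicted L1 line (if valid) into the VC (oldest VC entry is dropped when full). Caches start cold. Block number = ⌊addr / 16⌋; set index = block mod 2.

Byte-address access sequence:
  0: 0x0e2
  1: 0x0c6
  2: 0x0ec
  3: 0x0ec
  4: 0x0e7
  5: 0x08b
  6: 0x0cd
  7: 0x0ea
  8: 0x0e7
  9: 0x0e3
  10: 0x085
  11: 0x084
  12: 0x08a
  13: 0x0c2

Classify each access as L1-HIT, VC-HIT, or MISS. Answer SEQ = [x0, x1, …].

SEQ = [MISS, MISS, VC-HIT, L1-HIT, L1-HIT, MISS, VC-HIT, VC-HIT, L1-HIT, L1-HIT, VC-HIT, L1-HIT, L1-HIT, VC-HIT]

0: 0xe2 (blk 14, set 0) → MISS  vc=[]
1: 0xc6 (blk 12, set 0) → MISS  vc=[14]
2: 0xec (blk 14, set 0) → VC-HIT  vc=[12]
3: 0xec (blk 14, set 0) → L1-HIT  vc=[12]
4: 0xe7 (blk 14, set 0) → L1-HIT  vc=[12]
5: 0x8b (blk 8, set 0) → MISS  vc=[12, 14]
6: 0xcd (blk 12, set 0) → VC-HIT  vc=[8, 14]
7: 0xea (blk 14, set 0) → VC-HIT  vc=[8, 12]
8: 0xe7 (blk 14, set 0) → L1-HIT  vc=[8, 12]
9: 0xe3 (blk 14, set 0) → L1-HIT  vc=[8, 12]
10: 0x85 (blk 8, set 0) → VC-HIT  vc=[14, 12]
11: 0x84 (blk 8, set 0) → L1-HIT  vc=[14, 12]
12: 0x8a (blk 8, set 0) → L1-HIT  vc=[14, 12]
13: 0xc2 (blk 12, set 0) → VC-HIT  vc=[14, 8]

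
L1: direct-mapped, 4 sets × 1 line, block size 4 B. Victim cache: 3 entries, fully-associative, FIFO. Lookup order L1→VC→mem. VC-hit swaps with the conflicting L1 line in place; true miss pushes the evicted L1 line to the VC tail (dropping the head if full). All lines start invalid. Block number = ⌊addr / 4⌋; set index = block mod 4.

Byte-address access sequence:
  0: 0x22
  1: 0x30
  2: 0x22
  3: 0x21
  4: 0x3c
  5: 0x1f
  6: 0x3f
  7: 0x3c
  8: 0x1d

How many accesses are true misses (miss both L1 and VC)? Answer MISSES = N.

MISSES = 4

0: 0x22 (blk 8, set 0) → MISS  vc=[]
1: 0x30 (blk 12, set 0) → MISS  vc=[8]
2: 0x22 (blk 8, set 0) → VC-HIT  vc=[12]
3: 0x21 (blk 8, set 0) → L1-HIT  vc=[12]
4: 0x3c (blk 15, set 3) → MISS  vc=[12]
5: 0x1f (blk 7, set 3) → MISS  vc=[12, 15]
6: 0x3f (blk 15, set 3) → VC-HIT  vc=[12, 7]
7: 0x3c (blk 15, set 3) → L1-HIT  vc=[12, 7]
8: 0x1d (blk 7, set 3) → VC-HIT  vc=[12, 15]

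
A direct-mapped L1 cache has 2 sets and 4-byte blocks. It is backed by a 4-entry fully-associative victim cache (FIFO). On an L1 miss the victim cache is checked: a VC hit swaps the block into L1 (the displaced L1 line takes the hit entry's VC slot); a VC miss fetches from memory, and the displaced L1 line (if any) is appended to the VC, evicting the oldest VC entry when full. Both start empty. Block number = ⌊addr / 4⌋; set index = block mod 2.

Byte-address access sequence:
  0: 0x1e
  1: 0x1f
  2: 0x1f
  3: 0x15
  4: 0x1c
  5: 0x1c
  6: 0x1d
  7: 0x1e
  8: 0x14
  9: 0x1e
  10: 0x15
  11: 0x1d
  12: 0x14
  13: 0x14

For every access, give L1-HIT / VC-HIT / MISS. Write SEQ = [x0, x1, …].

SEQ = [MISS, L1-HIT, L1-HIT, MISS, VC-HIT, L1-HIT, L1-HIT, L1-HIT, VC-HIT, VC-HIT, VC-HIT, VC-HIT, VC-HIT, L1-HIT]

0: 0x1e (blk 7, set 1) → MISS  vc=[]
1: 0x1f (blk 7, set 1) → L1-HIT  vc=[]
2: 0x1f (blk 7, set 1) → L1-HIT  vc=[]
3: 0x15 (blk 5, set 1) → MISS  vc=[7]
4: 0x1c (blk 7, set 1) → VC-HIT  vc=[5]
5: 0x1c (blk 7, set 1) → L1-HIT  vc=[5]
6: 0x1d (blk 7, set 1) → L1-HIT  vc=[5]
7: 0x1e (blk 7, set 1) → L1-HIT  vc=[5]
8: 0x14 (blk 5, set 1) → VC-HIT  vc=[7]
9: 0x1e (blk 7, set 1) → VC-HIT  vc=[5]
10: 0x15 (blk 5, set 1) → VC-HIT  vc=[7]
11: 0x1d (blk 7, set 1) → VC-HIT  vc=[5]
12: 0x14 (blk 5, set 1) → VC-HIT  vc=[7]
13: 0x14 (blk 5, set 1) → L1-HIT  vc=[7]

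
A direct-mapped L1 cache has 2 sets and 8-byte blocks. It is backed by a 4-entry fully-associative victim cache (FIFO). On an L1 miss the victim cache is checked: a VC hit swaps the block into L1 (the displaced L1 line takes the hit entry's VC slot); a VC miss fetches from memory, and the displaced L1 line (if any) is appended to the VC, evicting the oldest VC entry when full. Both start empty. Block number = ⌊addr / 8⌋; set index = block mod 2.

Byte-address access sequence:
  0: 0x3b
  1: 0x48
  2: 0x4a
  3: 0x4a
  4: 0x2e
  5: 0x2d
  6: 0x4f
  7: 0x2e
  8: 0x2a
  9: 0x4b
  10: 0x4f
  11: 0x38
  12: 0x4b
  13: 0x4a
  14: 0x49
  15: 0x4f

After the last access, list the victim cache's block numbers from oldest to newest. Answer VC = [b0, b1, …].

  [0] addr=0x3b blk=7 s=1: MISS | VC []
  [1] addr=0x48 blk=9 s=1: MISS | VC [7]
  [2] addr=0x4a blk=9 s=1: L1-HIT | VC [7]
  [3] addr=0x4a blk=9 s=1: L1-HIT | VC [7]
  [4] addr=0x2e blk=5 s=1: MISS | VC [7, 9]
  [5] addr=0x2d blk=5 s=1: L1-HIT | VC [7, 9]
  [6] addr=0x4f blk=9 s=1: VC-HIT | VC [7, 5]
  [7] addr=0x2e blk=5 s=1: VC-HIT | VC [7, 9]
  [8] addr=0x2a blk=5 s=1: L1-HIT | VC [7, 9]
  [9] addr=0x4b blk=9 s=1: VC-HIT | VC [7, 5]
  [10] addr=0x4f blk=9 s=1: L1-HIT | VC [7, 5]
  [11] addr=0x38 blk=7 s=1: VC-HIT | VC [9, 5]
  [12] addr=0x4b blk=9 s=1: VC-HIT | VC [7, 5]
  [13] addr=0x4a blk=9 s=1: L1-HIT | VC [7, 5]
  [14] addr=0x49 blk=9 s=1: L1-HIT | VC [7, 5]
  [15] addr=0x4f blk=9 s=1: L1-HIT | VC [7, 5]

VC = [7, 5]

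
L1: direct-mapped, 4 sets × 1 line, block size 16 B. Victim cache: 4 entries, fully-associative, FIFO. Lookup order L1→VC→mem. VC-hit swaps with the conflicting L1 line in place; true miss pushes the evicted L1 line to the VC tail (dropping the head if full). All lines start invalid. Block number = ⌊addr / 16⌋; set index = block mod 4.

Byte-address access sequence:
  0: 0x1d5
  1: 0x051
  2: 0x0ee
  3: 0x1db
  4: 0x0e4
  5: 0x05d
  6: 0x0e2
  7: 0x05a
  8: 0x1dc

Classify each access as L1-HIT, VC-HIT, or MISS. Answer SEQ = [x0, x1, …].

SEQ = [MISS, MISS, MISS, VC-HIT, L1-HIT, VC-HIT, L1-HIT, L1-HIT, VC-HIT]

#0 0x1d5→b29/s1 MISS; vc=[]
#1 0x51→b5/s1 MISS; vc=[29]
#2 0xee→b14/s2 MISS; vc=[29]
#3 0x1db→b29/s1 VC-HIT; vc=[5]
#4 0xe4→b14/s2 L1-HIT; vc=[5]
#5 0x5d→b5/s1 VC-HIT; vc=[29]
#6 0xe2→b14/s2 L1-HIT; vc=[29]
#7 0x5a→b5/s1 L1-HIT; vc=[29]
#8 0x1dc→b29/s1 VC-HIT; vc=[5]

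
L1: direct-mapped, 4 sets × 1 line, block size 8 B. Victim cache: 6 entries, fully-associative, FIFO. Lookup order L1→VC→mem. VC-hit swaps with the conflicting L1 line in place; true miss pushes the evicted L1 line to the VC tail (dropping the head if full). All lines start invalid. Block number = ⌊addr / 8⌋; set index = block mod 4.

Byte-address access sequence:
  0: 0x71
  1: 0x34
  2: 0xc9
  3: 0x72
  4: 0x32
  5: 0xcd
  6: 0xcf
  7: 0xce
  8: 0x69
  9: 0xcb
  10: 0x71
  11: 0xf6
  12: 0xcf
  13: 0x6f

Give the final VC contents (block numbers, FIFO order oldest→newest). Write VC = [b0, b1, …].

0: 0x71 (blk 14, set 2) → MISS  vc=[]
1: 0x34 (blk 6, set 2) → MISS  vc=[14]
2: 0xc9 (blk 25, set 1) → MISS  vc=[14]
3: 0x72 (blk 14, set 2) → VC-HIT  vc=[6]
4: 0x32 (blk 6, set 2) → VC-HIT  vc=[14]
5: 0xcd (blk 25, set 1) → L1-HIT  vc=[14]
6: 0xcf (blk 25, set 1) → L1-HIT  vc=[14]
7: 0xce (blk 25, set 1) → L1-HIT  vc=[14]
8: 0x69 (blk 13, set 1) → MISS  vc=[14, 25]
9: 0xcb (blk 25, set 1) → VC-HIT  vc=[14, 13]
10: 0x71 (blk 14, set 2) → VC-HIT  vc=[6, 13]
11: 0xf6 (blk 30, set 2) → MISS  vc=[6, 13, 14]
12: 0xcf (blk 25, set 1) → L1-HIT  vc=[6, 13, 14]
13: 0x6f (blk 13, set 1) → VC-HIT  vc=[6, 25, 14]

VC = [6, 25, 14]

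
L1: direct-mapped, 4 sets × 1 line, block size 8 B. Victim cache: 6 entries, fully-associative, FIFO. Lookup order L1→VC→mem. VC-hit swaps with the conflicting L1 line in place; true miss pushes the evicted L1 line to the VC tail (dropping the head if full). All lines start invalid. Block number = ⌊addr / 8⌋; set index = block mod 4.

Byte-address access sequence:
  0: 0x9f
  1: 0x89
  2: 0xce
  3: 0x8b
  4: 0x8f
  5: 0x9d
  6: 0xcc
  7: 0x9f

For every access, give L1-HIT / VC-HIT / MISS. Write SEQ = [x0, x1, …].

#0 0x9f→b19/s3 MISS; vc=[]
#1 0x89→b17/s1 MISS; vc=[]
#2 0xce→b25/s1 MISS; vc=[17]
#3 0x8b→b17/s1 VC-HIT; vc=[25]
#4 0x8f→b17/s1 L1-HIT; vc=[25]
#5 0x9d→b19/s3 L1-HIT; vc=[25]
#6 0xcc→b25/s1 VC-HIT; vc=[17]
#7 0x9f→b19/s3 L1-HIT; vc=[17]

SEQ = [MISS, MISS, MISS, VC-HIT, L1-HIT, L1-HIT, VC-HIT, L1-HIT]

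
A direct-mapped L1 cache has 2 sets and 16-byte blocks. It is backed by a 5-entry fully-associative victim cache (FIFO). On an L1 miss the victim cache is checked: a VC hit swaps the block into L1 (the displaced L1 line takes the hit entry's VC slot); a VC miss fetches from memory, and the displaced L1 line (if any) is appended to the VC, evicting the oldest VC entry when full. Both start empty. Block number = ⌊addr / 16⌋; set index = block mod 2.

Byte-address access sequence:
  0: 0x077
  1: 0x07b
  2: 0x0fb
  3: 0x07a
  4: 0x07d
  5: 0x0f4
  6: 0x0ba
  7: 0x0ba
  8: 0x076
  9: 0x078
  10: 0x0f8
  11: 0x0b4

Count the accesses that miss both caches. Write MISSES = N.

  [0] addr=0x77 blk=7 s=1: MISS | VC []
  [1] addr=0x7b blk=7 s=1: L1-HIT | VC []
  [2] addr=0xfb blk=15 s=1: MISS | VC [7]
  [3] addr=0x7a blk=7 s=1: VC-HIT | VC [15]
  [4] addr=0x7d blk=7 s=1: L1-HIT | VC [15]
  [5] addr=0xf4 blk=15 s=1: VC-HIT | VC [7]
  [6] addr=0xba blk=11 s=1: MISS | VC [7, 15]
  [7] addr=0xba blk=11 s=1: L1-HIT | VC [7, 15]
  [8] addr=0x76 blk=7 s=1: VC-HIT | VC [11, 15]
  [9] addr=0x78 blk=7 s=1: L1-HIT | VC [11, 15]
  [10] addr=0xf8 blk=15 s=1: VC-HIT | VC [11, 7]
  [11] addr=0xb4 blk=11 s=1: VC-HIT | VC [15, 7]

MISSES = 3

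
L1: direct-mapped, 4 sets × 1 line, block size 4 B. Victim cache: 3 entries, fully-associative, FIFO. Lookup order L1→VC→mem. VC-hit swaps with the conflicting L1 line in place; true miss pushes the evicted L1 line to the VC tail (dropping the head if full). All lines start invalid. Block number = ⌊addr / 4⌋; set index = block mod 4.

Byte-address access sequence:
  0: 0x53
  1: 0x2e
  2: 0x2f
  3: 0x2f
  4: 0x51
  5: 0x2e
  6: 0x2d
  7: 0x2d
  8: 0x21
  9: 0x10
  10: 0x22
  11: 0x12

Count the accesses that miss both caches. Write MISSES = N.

  [0] addr=0x53 blk=20 s=0: MISS | VC []
  [1] addr=0x2e blk=11 s=3: MISS | VC []
  [2] addr=0x2f blk=11 s=3: L1-HIT | VC []
  [3] addr=0x2f blk=11 s=3: L1-HIT | VC []
  [4] addr=0x51 blk=20 s=0: L1-HIT | VC []
  [5] addr=0x2e blk=11 s=3: L1-HIT | VC []
  [6] addr=0x2d blk=11 s=3: L1-HIT | VC []
  [7] addr=0x2d blk=11 s=3: L1-HIT | VC []
  [8] addr=0x21 blk=8 s=0: MISS | VC [20]
  [9] addr=0x10 blk=4 s=0: MISS | VC [20, 8]
  [10] addr=0x22 blk=8 s=0: VC-HIT | VC [20, 4]
  [11] addr=0x12 blk=4 s=0: VC-HIT | VC [20, 8]

MISSES = 4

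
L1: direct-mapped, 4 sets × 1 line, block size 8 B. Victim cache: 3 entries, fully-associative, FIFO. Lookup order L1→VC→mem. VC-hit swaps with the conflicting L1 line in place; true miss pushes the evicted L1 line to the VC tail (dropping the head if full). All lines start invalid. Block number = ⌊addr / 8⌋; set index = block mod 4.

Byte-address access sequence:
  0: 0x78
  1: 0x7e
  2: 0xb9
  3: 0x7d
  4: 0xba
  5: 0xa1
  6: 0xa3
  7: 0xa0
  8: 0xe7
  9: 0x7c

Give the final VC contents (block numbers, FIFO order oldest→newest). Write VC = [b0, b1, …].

VC = [23, 20]

#0 0x78→b15/s3 MISS; vc=[]
#1 0x7e→b15/s3 L1-HIT; vc=[]
#2 0xb9→b23/s3 MISS; vc=[15]
#3 0x7d→b15/s3 VC-HIT; vc=[23]
#4 0xba→b23/s3 VC-HIT; vc=[15]
#5 0xa1→b20/s0 MISS; vc=[15]
#6 0xa3→b20/s0 L1-HIT; vc=[15]
#7 0xa0→b20/s0 L1-HIT; vc=[15]
#8 0xe7→b28/s0 MISS; vc=[15,20]
#9 0x7c→b15/s3 VC-HIT; vc=[23,20]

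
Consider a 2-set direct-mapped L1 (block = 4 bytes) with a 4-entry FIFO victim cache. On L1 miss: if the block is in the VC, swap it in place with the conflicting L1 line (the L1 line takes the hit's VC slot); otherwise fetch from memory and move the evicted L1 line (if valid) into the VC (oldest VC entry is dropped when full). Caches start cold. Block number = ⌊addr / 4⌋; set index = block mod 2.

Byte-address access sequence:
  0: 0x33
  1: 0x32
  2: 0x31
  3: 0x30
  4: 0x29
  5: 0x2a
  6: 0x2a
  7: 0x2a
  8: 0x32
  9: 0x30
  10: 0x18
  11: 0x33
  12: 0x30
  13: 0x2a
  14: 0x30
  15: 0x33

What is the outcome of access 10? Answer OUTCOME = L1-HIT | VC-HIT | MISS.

  [0] addr=0x33 blk=12 s=0: MISS | VC []
  [1] addr=0x32 blk=12 s=0: L1-HIT | VC []
  [2] addr=0x31 blk=12 s=0: L1-HIT | VC []
  [3] addr=0x30 blk=12 s=0: L1-HIT | VC []
  [4] addr=0x29 blk=10 s=0: MISS | VC [12]
  [5] addr=0x2a blk=10 s=0: L1-HIT | VC [12]
  [6] addr=0x2a blk=10 s=0: L1-HIT | VC [12]
  [7] addr=0x2a blk=10 s=0: L1-HIT | VC [12]
  [8] addr=0x32 blk=12 s=0: VC-HIT | VC [10]
  [9] addr=0x30 blk=12 s=0: L1-HIT | VC [10]
  [10] addr=0x18 blk=6 s=0: MISS | VC [10, 12]
  [11] addr=0x33 blk=12 s=0: VC-HIT | VC [10, 6]
  [12] addr=0x30 blk=12 s=0: L1-HIT | VC [10, 6]
  [13] addr=0x2a blk=10 s=0: VC-HIT | VC [12, 6]
  [14] addr=0x30 blk=12 s=0: VC-HIT | VC [10, 6]
  [15] addr=0x33 blk=12 s=0: L1-HIT | VC [10, 6]

OUTCOME = MISS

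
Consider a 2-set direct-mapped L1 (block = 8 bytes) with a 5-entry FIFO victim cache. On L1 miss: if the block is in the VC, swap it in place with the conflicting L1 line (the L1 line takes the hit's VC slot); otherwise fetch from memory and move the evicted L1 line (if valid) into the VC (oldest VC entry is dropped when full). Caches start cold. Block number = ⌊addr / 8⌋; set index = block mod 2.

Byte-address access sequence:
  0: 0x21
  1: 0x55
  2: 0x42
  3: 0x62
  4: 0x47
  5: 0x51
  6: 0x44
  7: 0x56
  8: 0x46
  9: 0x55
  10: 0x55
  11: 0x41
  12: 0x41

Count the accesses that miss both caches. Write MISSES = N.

  [0] addr=0x21 blk=4 s=0: MISS | VC []
  [1] addr=0x55 blk=10 s=0: MISS | VC [4]
  [2] addr=0x42 blk=8 s=0: MISS | VC [4, 10]
  [3] addr=0x62 blk=12 s=0: MISS | VC [4, 10, 8]
  [4] addr=0x47 blk=8 s=0: VC-HIT | VC [4, 10, 12]
  [5] addr=0x51 blk=10 s=0: VC-HIT | VC [4, 8, 12]
  [6] addr=0x44 blk=8 s=0: VC-HIT | VC [4, 10, 12]
  [7] addr=0x56 blk=10 s=0: VC-HIT | VC [4, 8, 12]
  [8] addr=0x46 blk=8 s=0: VC-HIT | VC [4, 10, 12]
  [9] addr=0x55 blk=10 s=0: VC-HIT | VC [4, 8, 12]
  [10] addr=0x55 blk=10 s=0: L1-HIT | VC [4, 8, 12]
  [11] addr=0x41 blk=8 s=0: VC-HIT | VC [4, 10, 12]
  [12] addr=0x41 blk=8 s=0: L1-HIT | VC [4, 10, 12]

MISSES = 4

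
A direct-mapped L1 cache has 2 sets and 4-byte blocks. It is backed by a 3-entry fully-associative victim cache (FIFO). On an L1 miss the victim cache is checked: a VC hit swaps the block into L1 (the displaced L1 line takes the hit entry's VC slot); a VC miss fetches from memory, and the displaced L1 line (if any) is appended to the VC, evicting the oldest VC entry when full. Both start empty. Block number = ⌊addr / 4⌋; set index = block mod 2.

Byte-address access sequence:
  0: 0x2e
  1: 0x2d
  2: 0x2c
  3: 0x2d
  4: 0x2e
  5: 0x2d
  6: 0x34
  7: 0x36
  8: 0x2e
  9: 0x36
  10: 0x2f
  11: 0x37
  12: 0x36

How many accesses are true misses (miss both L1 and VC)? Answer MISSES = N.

0: 0x2e (blk 11, set 1) → MISS  vc=[]
1: 0x2d (blk 11, set 1) → L1-HIT  vc=[]
2: 0x2c (blk 11, set 1) → L1-HIT  vc=[]
3: 0x2d (blk 11, set 1) → L1-HIT  vc=[]
4: 0x2e (blk 11, set 1) → L1-HIT  vc=[]
5: 0x2d (blk 11, set 1) → L1-HIT  vc=[]
6: 0x34 (blk 13, set 1) → MISS  vc=[11]
7: 0x36 (blk 13, set 1) → L1-HIT  vc=[11]
8: 0x2e (blk 11, set 1) → VC-HIT  vc=[13]
9: 0x36 (blk 13, set 1) → VC-HIT  vc=[11]
10: 0x2f (blk 11, set 1) → VC-HIT  vc=[13]
11: 0x37 (blk 13, set 1) → VC-HIT  vc=[11]
12: 0x36 (blk 13, set 1) → L1-HIT  vc=[11]

MISSES = 2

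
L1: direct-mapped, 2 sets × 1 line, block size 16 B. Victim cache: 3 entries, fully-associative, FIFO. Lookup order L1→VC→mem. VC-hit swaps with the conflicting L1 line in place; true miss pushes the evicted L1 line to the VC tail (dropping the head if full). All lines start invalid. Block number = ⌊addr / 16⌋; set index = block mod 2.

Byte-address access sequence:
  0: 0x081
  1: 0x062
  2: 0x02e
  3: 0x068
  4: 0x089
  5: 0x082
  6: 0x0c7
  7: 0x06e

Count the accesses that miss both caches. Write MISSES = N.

0: 0x81 (blk 8, set 0) → MISS  vc=[]
1: 0x62 (blk 6, set 0) → MISS  vc=[8]
2: 0x2e (blk 2, set 0) → MISS  vc=[8, 6]
3: 0x68 (blk 6, set 0) → VC-HIT  vc=[8, 2]
4: 0x89 (blk 8, set 0) → VC-HIT  vc=[6, 2]
5: 0x82 (blk 8, set 0) → L1-HIT  vc=[6, 2]
6: 0xc7 (blk 12, set 0) → MISS  vc=[6, 2, 8]
7: 0x6e (blk 6, set 0) → VC-HIT  vc=[12, 2, 8]

MISSES = 4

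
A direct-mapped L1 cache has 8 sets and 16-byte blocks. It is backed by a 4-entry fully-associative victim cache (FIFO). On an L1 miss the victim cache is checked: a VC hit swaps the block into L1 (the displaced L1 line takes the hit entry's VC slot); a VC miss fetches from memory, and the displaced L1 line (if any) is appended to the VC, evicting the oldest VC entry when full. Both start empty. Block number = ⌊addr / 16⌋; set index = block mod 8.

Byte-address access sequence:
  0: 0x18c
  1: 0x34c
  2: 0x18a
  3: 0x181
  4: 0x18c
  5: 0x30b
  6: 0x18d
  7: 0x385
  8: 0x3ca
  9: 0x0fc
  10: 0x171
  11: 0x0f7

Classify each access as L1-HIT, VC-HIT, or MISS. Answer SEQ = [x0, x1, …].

SEQ = [MISS, MISS, L1-HIT, L1-HIT, L1-HIT, MISS, VC-HIT, MISS, MISS, MISS, MISS, VC-HIT]

  [0] addr=0x18c blk=24 s=0: MISS | VC []
  [1] addr=0x34c blk=52 s=4: MISS | VC []
  [2] addr=0x18a blk=24 s=0: L1-HIT | VC []
  [3] addr=0x181 blk=24 s=0: L1-HIT | VC []
  [4] addr=0x18c blk=24 s=0: L1-HIT | VC []
  [5] addr=0x30b blk=48 s=0: MISS | VC [24]
  [6] addr=0x18d blk=24 s=0: VC-HIT | VC [48]
  [7] addr=0x385 blk=56 s=0: MISS | VC [48, 24]
  [8] addr=0x3ca blk=60 s=4: MISS | VC [48, 24, 52]
  [9] addr=0xfc blk=15 s=7: MISS | VC [48, 24, 52]
  [10] addr=0x171 blk=23 s=7: MISS | VC [48, 24, 52, 15]
  [11] addr=0xf7 blk=15 s=7: VC-HIT | VC [48, 24, 52, 23]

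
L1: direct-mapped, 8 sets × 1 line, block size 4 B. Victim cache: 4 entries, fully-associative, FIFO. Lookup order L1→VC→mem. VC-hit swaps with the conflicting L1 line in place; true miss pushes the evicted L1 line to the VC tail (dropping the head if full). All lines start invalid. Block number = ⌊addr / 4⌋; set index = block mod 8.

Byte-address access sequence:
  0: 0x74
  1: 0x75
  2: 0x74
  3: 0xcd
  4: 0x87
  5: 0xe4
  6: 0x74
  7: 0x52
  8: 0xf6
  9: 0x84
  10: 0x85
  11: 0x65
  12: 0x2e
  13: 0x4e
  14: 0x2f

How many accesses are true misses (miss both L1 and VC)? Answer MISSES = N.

MISSES = 9

#0 0x74→b29/s5 MISS; vc=[]
#1 0x75→b29/s5 L1-HIT; vc=[]
#2 0x74→b29/s5 L1-HIT; vc=[]
#3 0xcd→b51/s3 MISS; vc=[]
#4 0x87→b33/s1 MISS; vc=[]
#5 0xe4→b57/s1 MISS; vc=[33]
#6 0x74→b29/s5 L1-HIT; vc=[33]
#7 0x52→b20/s4 MISS; vc=[33]
#8 0xf6→b61/s5 MISS; vc=[33,29]
#9 0x84→b33/s1 VC-HIT; vc=[57,29]
#10 0x85→b33/s1 L1-HIT; vc=[57,29]
#11 0x65→b25/s1 MISS; vc=[57,29,33]
#12 0x2e→b11/s3 MISS; vc=[57,29,33,51]
#13 0x4e→b19/s3 MISS; vc=[29,33,51,11]
#14 0x2f→b11/s3 VC-HIT; vc=[29,33,51,19]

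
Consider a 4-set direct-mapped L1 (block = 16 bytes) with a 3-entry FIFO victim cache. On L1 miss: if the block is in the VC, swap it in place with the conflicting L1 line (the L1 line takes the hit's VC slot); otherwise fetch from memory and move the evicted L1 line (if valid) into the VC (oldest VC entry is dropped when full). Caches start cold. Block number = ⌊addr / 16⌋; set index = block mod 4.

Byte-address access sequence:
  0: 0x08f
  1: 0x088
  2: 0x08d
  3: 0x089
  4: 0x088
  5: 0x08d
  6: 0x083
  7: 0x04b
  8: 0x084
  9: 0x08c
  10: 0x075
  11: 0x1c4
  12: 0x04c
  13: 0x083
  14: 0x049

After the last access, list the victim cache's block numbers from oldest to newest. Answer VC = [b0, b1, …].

  [0] addr=0x8f blk=8 s=0: MISS | VC []
  [1] addr=0x88 blk=8 s=0: L1-HIT | VC []
  [2] addr=0x8d blk=8 s=0: L1-HIT | VC []
  [3] addr=0x89 blk=8 s=0: L1-HIT | VC []
  [4] addr=0x88 blk=8 s=0: L1-HIT | VC []
  [5] addr=0x8d blk=8 s=0: L1-HIT | VC []
  [6] addr=0x83 blk=8 s=0: L1-HIT | VC []
  [7] addr=0x4b blk=4 s=0: MISS | VC [8]
  [8] addr=0x84 blk=8 s=0: VC-HIT | VC [4]
  [9] addr=0x8c blk=8 s=0: L1-HIT | VC [4]
  [10] addr=0x75 blk=7 s=3: MISS | VC [4]
  [11] addr=0x1c4 blk=28 s=0: MISS | VC [4, 8]
  [12] addr=0x4c blk=4 s=0: VC-HIT | VC [28, 8]
  [13] addr=0x83 blk=8 s=0: VC-HIT | VC [28, 4]
  [14] addr=0x49 blk=4 s=0: VC-HIT | VC [28, 8]

VC = [28, 8]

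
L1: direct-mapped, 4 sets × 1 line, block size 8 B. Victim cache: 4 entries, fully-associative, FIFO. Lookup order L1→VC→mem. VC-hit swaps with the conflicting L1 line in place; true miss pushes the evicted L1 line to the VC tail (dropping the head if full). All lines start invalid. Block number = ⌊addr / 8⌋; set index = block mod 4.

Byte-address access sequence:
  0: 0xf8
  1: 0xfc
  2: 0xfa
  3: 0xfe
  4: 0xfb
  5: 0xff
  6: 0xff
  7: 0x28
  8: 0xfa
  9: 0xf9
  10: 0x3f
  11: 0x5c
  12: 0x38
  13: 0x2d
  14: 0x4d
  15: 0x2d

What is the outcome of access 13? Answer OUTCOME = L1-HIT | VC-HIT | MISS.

0: 0xf8 (blk 31, set 3) → MISS  vc=[]
1: 0xfc (blk 31, set 3) → L1-HIT  vc=[]
2: 0xfa (blk 31, set 3) → L1-HIT  vc=[]
3: 0xfe (blk 31, set 3) → L1-HIT  vc=[]
4: 0xfb (blk 31, set 3) → L1-HIT  vc=[]
5: 0xff (blk 31, set 3) → L1-HIT  vc=[]
6: 0xff (blk 31, set 3) → L1-HIT  vc=[]
7: 0x28 (blk 5, set 1) → MISS  vc=[]
8: 0xfa (blk 31, set 3) → L1-HIT  vc=[]
9: 0xf9 (blk 31, set 3) → L1-HIT  vc=[]
10: 0x3f (blk 7, set 3) → MISS  vc=[31]
11: 0x5c (blk 11, set 3) → MISS  vc=[31, 7]
12: 0x38 (blk 7, set 3) → VC-HIT  vc=[31, 11]
13: 0x2d (blk 5, set 1) → L1-HIT  vc=[31, 11]
14: 0x4d (blk 9, set 1) → MISS  vc=[31, 11, 5]
15: 0x2d (blk 5, set 1) → VC-HIT  vc=[31, 11, 9]

OUTCOME = L1-HIT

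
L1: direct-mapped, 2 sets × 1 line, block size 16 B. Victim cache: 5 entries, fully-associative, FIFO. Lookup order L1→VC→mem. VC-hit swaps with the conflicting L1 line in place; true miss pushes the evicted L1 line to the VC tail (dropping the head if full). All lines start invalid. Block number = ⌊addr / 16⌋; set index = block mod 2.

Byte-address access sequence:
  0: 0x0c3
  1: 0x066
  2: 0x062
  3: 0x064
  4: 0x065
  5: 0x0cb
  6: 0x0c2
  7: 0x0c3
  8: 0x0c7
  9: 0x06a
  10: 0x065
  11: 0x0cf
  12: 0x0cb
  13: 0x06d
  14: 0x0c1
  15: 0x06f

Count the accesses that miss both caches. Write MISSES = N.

0: 0xc3 (blk 12, set 0) → MISS  vc=[]
1: 0x66 (blk 6, set 0) → MISS  vc=[12]
2: 0x62 (blk 6, set 0) → L1-HIT  vc=[12]
3: 0x64 (blk 6, set 0) → L1-HIT  vc=[12]
4: 0x65 (blk 6, set 0) → L1-HIT  vc=[12]
5: 0xcb (blk 12, set 0) → VC-HIT  vc=[6]
6: 0xc2 (blk 12, set 0) → L1-HIT  vc=[6]
7: 0xc3 (blk 12, set 0) → L1-HIT  vc=[6]
8: 0xc7 (blk 12, set 0) → L1-HIT  vc=[6]
9: 0x6a (blk 6, set 0) → VC-HIT  vc=[12]
10: 0x65 (blk 6, set 0) → L1-HIT  vc=[12]
11: 0xcf (blk 12, set 0) → VC-HIT  vc=[6]
12: 0xcb (blk 12, set 0) → L1-HIT  vc=[6]
13: 0x6d (blk 6, set 0) → VC-HIT  vc=[12]
14: 0xc1 (blk 12, set 0) → VC-HIT  vc=[6]
15: 0x6f (blk 6, set 0) → VC-HIT  vc=[12]

MISSES = 2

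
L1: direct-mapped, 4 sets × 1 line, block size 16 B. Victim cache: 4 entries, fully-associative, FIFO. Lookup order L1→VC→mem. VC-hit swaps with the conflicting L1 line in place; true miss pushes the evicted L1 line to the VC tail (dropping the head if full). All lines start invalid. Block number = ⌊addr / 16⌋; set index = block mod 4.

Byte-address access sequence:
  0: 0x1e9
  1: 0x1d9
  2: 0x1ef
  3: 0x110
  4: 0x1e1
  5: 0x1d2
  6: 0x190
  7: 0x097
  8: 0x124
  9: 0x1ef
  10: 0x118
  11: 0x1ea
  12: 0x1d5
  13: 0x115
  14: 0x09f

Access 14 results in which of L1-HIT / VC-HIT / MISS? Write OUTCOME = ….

OUTCOME = VC-HIT

#0 0x1e9→b30/s2 MISS; vc=[]
#1 0x1d9→b29/s1 MISS; vc=[]
#2 0x1ef→b30/s2 L1-HIT; vc=[]
#3 0x110→b17/s1 MISS; vc=[29]
#4 0x1e1→b30/s2 L1-HIT; vc=[29]
#5 0x1d2→b29/s1 VC-HIT; vc=[17]
#6 0x190→b25/s1 MISS; vc=[17,29]
#7 0x97→b9/s1 MISS; vc=[17,29,25]
#8 0x124→b18/s2 MISS; vc=[17,29,25,30]
#9 0x1ef→b30/s2 VC-HIT; vc=[17,29,25,18]
#10 0x118→b17/s1 VC-HIT; vc=[9,29,25,18]
#11 0x1ea→b30/s2 L1-HIT; vc=[9,29,25,18]
#12 0x1d5→b29/s1 VC-HIT; vc=[9,17,25,18]
#13 0x115→b17/s1 VC-HIT; vc=[9,29,25,18]
#14 0x9f→b9/s1 VC-HIT; vc=[17,29,25,18]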